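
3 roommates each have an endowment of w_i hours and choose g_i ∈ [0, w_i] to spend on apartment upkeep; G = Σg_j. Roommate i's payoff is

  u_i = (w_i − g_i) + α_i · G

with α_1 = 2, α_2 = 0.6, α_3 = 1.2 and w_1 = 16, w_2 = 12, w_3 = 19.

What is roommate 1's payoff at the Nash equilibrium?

∂u_i/∂g_i = α_i − 1, so roommate i contributes w_i if α_i > 1, else 0.
α_i > 1 for i ∈ {1, 3}; NE contributions (16, 0, 19), G = 35.
u_1 = (16 − 16) + 2·35 = 70.

70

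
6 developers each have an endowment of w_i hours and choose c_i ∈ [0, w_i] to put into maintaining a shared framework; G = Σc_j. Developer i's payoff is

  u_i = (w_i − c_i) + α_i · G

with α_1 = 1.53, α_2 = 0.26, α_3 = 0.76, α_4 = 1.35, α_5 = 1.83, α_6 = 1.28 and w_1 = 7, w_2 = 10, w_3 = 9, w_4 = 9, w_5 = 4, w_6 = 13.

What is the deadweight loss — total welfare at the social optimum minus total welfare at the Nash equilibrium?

114.19

∂u_i/∂c_i = α_i − 1, so developer i contributes w_i if α_i > 1, else 0.
α_i > 1 for i ∈ {1, 4, 5, 6}; NE contributions (7, 0, 0, 9, 4, 13), G = 33.
W^NE = Σw_i − G^NE + (Σα_i)·G^NE = 52 + 6.01·33 = 250.33.
Planner: ∂(Σu_j)/∂c_i = Σα_j − 1 = 6.01 > 0, so everyone contributes w_i; G^SO = 52, W^SO = 52 + 6.01·52 = 364.52.
Deadweight loss = 114.19.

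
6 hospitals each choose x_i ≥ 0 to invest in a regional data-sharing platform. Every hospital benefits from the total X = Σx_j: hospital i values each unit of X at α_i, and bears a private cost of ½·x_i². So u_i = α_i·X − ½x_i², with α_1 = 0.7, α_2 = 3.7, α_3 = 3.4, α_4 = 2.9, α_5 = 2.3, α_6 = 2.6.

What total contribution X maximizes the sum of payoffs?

Planner FOC: ∂(Σu_j)/∂x_i = (Σα_j) − x_i = 0, so x_i^SO = Σα_j = 15.6 for every i; X^SO = 93.6.

93.6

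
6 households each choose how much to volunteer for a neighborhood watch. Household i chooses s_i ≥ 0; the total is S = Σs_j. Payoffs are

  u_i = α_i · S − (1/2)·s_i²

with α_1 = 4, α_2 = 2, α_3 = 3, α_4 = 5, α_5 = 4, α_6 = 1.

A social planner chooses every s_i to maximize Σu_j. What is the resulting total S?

Planner FOC: ∂(Σu_j)/∂s_i = (Σα_j) − s_i = 0, so s_i^SO = Σα_j = 19 for every i; S^SO = 114.

114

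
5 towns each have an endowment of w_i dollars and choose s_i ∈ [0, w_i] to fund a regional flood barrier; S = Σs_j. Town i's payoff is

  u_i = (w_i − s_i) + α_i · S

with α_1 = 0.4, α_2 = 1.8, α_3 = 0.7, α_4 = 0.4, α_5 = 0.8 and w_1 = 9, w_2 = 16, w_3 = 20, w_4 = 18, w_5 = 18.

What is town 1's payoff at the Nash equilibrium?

∂u_i/∂s_i = α_i − 1, so town i contributes w_i if α_i > 1, else 0.
α_i > 1 for i ∈ {2}; NE contributions (0, 16, 0, 0, 0), S = 16.
u_1 = (9 − 0) + 0.4·16 = 15.4.

15.4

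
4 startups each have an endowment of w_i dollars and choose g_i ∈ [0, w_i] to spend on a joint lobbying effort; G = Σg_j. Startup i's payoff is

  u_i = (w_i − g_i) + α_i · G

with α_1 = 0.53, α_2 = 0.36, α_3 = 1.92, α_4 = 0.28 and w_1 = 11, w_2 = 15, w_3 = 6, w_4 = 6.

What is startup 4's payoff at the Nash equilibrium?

7.68

∂u_i/∂g_i = α_i − 1, so startup i contributes w_i if α_i > 1, else 0.
α_i > 1 for i ∈ {3}; NE contributions (0, 0, 6, 0), G = 6.
u_4 = (6 − 0) + 0.28·6 = 7.68.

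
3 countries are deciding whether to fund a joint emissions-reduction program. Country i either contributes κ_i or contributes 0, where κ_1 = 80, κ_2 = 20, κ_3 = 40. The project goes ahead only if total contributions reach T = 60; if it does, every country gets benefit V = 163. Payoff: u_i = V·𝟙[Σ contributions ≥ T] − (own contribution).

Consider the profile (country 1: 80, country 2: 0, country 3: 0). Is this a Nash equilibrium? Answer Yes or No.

Total = 80 ≥ 60: provided.
Country 1 (pledges 80, payoff 83): dropping to 0 → total 0, payoff 0. No gain.
Country 2 (pledges 0, payoff 163): pledging 20 → total 100, payoff 143. No gain.
Country 3 (pledges 0, payoff 163): pledging 40 → total 120, payoff 123. No gain.

Yes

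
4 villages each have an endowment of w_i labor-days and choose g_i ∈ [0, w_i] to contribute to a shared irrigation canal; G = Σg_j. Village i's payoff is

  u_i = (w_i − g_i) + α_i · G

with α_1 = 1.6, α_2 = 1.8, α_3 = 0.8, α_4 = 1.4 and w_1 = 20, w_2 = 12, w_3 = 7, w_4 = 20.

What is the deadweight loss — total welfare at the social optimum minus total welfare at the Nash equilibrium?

∂u_i/∂g_i = α_i − 1, so village i contributes w_i if α_i > 1, else 0.
α_i > 1 for i ∈ {1, 2, 4}; NE contributions (20, 12, 0, 20), G = 52.
W^NE = Σw_i − G^NE + (Σα_i)·G^NE = 59 + 4.6·52 = 298.2.
Planner: ∂(Σu_j)/∂g_i = Σα_j − 1 = 4.6 > 0, so everyone contributes w_i; G^SO = 59, W^SO = 59 + 4.6·59 = 330.4.
Deadweight loss = 32.2.

32.2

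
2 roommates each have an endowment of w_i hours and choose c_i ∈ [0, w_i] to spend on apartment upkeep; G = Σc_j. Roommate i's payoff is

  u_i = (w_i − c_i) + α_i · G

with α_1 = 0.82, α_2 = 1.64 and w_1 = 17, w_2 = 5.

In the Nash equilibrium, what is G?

∂u_i/∂c_i = α_i − 1, so roommate i contributes w_i if α_i > 1, else 0.
α_i > 1 for i ∈ {2}; NE contributions (0, 5), G = 5.

5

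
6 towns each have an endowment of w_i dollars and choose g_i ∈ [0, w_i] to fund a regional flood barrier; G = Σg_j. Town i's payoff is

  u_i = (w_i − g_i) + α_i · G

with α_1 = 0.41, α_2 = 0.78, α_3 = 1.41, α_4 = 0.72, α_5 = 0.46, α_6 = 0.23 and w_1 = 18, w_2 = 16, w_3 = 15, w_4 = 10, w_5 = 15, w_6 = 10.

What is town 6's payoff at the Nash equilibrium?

13.45

∂u_i/∂g_i = α_i − 1, so town i contributes w_i if α_i > 1, else 0.
α_i > 1 for i ∈ {3}; NE contributions (0, 0, 15, 0, 0, 0), G = 15.
u_6 = (10 − 0) + 0.23·15 = 13.45.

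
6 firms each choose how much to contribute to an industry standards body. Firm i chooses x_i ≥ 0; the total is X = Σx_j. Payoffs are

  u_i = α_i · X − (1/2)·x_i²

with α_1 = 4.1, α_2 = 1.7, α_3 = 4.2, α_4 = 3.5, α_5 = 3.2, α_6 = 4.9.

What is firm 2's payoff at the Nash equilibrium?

Firm i's FOC: ∂u_i/∂x_i = α_i − x_i = 0, so x_i* = α_i.
NE contributions = (4.1, 1.7, 4.2, 3.5, 3.2, 4.9); X = 21.6.
u_2 = α_2·X − ½·(x_2)² = 1.7·21.6 − ½·1.7² = 35.275.

35.275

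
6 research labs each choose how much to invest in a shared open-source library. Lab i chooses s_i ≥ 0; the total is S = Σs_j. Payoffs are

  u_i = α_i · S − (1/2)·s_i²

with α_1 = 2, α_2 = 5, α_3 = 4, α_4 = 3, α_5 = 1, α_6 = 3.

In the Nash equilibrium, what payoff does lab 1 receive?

34

Lab i's FOC: ∂u_i/∂s_i = α_i − s_i = 0, so s_i* = α_i.
NE contributions = (2, 5, 4, 3, 1, 3); S = 18.
u_1 = α_1·S − ½·(s_1)² = 2·18 − ½·2² = 34.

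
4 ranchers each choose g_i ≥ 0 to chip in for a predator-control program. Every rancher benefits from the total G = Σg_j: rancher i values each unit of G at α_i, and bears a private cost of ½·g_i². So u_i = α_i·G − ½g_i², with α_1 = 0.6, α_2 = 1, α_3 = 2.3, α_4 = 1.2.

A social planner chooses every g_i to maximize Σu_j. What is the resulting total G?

Planner FOC: ∂(Σu_j)/∂g_i = (Σα_j) − g_i = 0, so g_i^SO = Σα_j = 5.1 for every i; G^SO = 20.4.

20.4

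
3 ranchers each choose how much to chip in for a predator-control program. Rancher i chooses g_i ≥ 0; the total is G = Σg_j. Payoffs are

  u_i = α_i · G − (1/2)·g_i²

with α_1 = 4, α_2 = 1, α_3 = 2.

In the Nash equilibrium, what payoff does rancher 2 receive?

Rancher i's FOC: ∂u_i/∂g_i = α_i − g_i = 0, so g_i* = α_i.
NE contributions = (4, 1, 2); G = 7.
u_2 = α_2·G − ½·(g_2)² = 1·7 − ½·1² = 6.5.

6.5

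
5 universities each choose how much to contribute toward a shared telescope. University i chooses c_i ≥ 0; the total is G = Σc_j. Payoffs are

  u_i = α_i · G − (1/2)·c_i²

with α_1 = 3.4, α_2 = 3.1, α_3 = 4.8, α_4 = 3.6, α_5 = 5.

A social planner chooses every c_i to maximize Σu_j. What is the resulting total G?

Planner FOC: ∂(Σu_j)/∂c_i = (Σα_j) − c_i = 0, so c_i^SO = Σα_j = 19.9 for every i; G^SO = 99.5.

99.5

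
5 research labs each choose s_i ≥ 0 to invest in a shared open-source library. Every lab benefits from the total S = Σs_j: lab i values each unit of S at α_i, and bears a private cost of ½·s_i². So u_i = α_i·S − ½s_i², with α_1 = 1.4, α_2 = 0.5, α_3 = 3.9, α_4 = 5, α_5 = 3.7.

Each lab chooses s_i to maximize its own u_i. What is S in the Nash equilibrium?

Lab i's FOC: ∂u_i/∂s_i = α_i − s_i = 0, so s_i* = α_i.
NE contributions = (1.4, 0.5, 3.9, 5, 3.7); S = 14.5.

14.5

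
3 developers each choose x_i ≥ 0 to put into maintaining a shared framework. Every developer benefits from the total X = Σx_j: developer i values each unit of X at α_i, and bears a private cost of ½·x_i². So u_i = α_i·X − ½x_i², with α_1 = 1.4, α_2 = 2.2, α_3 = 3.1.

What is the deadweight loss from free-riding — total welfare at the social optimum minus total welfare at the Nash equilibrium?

30.65

Developer i's FOC: ∂u_i/∂x_i = α_i − x_i = 0, so x_i* = α_i.
NE contributions = (1.4, 2.2, 3.1); X = 6.7.
W^NE = (Σα)·X − ½Σα_i² = 6.7² − ½·16.41 = 36.685.
Planner sets x_i = Σα_j = 6.7 for every i, so X^SO = 3·6.7 = 20.1.
W^SO = (Σα)·X^SO − ½·3·(Σα)² = (3/2)·6.7² = 67.335.
Deadweight loss = W^SO − W^NE = 30.65.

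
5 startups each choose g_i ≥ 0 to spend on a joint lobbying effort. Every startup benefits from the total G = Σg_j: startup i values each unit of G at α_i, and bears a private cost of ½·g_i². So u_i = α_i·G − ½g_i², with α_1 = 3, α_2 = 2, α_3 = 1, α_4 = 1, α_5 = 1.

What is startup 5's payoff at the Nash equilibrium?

Startup i's FOC: ∂u_i/∂g_i = α_i − g_i = 0, so g_i* = α_i.
NE contributions = (3, 2, 1, 1, 1); G = 8.
u_5 = α_5·G − ½·(g_5)² = 1·8 − ½·1² = 7.5.

7.5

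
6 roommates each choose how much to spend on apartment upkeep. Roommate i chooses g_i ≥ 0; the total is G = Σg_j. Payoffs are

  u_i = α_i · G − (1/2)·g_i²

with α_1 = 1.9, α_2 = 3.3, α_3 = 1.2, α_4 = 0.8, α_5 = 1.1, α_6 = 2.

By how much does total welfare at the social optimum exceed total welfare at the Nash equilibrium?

223.075

Roommate i's FOC: ∂u_i/∂g_i = α_i − g_i = 0, so g_i* = α_i.
NE contributions = (1.9, 3.3, 1.2, 0.8, 1.1, 2); G = 10.3.
W^NE = (Σα)·G − ½Σα_i² = 10.3² − ½·21.79 = 95.195.
Planner sets g_i = Σα_j = 10.3 for every i, so G^SO = 6·10.3 = 61.8.
W^SO = (Σα)·G^SO − ½·6·(Σα)² = (6/2)·10.3² = 318.27.
Deadweight loss = W^SO − W^NE = 223.075.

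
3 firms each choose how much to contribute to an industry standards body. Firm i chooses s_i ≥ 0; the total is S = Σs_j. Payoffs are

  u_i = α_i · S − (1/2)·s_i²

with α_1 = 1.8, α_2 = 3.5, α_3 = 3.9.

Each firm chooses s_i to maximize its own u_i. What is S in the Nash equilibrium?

9.2

Firm i's FOC: ∂u_i/∂s_i = α_i − s_i = 0, so s_i* = α_i.
NE contributions = (1.8, 3.5, 3.9); S = 9.2.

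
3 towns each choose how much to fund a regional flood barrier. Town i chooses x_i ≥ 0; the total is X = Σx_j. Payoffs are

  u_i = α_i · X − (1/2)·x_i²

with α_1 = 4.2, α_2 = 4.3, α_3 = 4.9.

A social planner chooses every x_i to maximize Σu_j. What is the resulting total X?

Planner FOC: ∂(Σu_j)/∂x_i = (Σα_j) − x_i = 0, so x_i^SO = Σα_j = 13.4 for every i; X^SO = 40.2.

40.2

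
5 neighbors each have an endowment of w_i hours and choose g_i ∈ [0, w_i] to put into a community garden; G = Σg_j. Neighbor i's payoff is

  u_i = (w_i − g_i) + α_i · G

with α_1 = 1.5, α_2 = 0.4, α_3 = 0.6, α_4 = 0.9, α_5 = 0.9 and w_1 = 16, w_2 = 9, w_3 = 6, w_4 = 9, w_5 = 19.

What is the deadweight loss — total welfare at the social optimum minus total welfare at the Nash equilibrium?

141.9

∂u_i/∂g_i = α_i − 1, so neighbor i contributes w_i if α_i > 1, else 0.
α_i > 1 for i ∈ {1}; NE contributions (16, 0, 0, 0, 0), G = 16.
W^NE = Σw_i − G^NE + (Σα_i)·G^NE = 59 + 3.3·16 = 111.8.
Planner: ∂(Σu_j)/∂g_i = Σα_j − 1 = 3.3 > 0, so everyone contributes w_i; G^SO = 59, W^SO = 59 + 3.3·59 = 253.7.
Deadweight loss = 141.9.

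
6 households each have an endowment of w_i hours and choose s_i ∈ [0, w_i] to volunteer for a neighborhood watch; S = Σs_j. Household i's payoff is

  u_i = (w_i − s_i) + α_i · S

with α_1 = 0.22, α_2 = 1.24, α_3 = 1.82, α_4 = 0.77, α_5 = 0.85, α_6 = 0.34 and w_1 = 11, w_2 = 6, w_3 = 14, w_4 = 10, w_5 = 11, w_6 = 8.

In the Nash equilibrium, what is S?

∂u_i/∂s_i = α_i − 1, so household i contributes w_i if α_i > 1, else 0.
α_i > 1 for i ∈ {2, 3}; NE contributions (0, 6, 14, 0, 0, 0), S = 20.

20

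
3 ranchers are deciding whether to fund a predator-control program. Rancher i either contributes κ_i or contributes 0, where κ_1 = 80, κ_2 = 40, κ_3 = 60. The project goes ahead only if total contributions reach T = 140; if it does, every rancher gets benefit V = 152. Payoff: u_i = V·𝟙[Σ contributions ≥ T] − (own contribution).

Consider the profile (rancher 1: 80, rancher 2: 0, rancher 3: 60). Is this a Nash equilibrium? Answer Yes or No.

Total = 140 ≥ 140: provided.
Rancher 1 (pledges 80, payoff 72): dropping to 0 → total 60, payoff 0. No gain.
Rancher 2 (pledges 0, payoff 152): pledging 40 → total 180, payoff 112. No gain.
Rancher 3 (pledges 60, payoff 92): dropping to 0 → total 80, payoff 0. No gain.

Yes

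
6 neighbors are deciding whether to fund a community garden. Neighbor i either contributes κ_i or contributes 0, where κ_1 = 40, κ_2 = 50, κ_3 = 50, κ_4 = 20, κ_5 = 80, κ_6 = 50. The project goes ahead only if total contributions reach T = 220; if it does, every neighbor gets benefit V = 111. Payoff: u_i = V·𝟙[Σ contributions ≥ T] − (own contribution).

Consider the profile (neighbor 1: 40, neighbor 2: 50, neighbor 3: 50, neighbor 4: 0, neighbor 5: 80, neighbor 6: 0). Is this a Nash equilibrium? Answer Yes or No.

Yes

Total = 220 ≥ 220: provided.
Neighbor 1 (pledges 40, payoff 71): dropping to 0 → total 180, payoff 0. No gain.
Neighbor 2 (pledges 50, payoff 61): dropping to 0 → total 170, payoff 0. No gain.
Neighbor 3 (pledges 50, payoff 61): dropping to 0 → total 170, payoff 0. No gain.
Neighbor 4 (pledges 0, payoff 111): pledging 20 → total 240, payoff 91. No gain.
Neighbor 5 (pledges 80, payoff 31): dropping to 0 → total 140, payoff 0. No gain.
Neighbor 6 (pledges 0, payoff 111): pledging 50 → total 270, payoff 61. No gain.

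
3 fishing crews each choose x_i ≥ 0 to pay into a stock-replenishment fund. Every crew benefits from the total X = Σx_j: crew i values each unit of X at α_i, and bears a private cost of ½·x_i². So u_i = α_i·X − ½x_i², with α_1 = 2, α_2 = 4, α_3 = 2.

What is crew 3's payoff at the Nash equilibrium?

14

Crew i's FOC: ∂u_i/∂x_i = α_i − x_i = 0, so x_i* = α_i.
NE contributions = (2, 4, 2); X = 8.
u_3 = α_3·X − ½·(x_3)² = 2·8 − ½·2² = 14.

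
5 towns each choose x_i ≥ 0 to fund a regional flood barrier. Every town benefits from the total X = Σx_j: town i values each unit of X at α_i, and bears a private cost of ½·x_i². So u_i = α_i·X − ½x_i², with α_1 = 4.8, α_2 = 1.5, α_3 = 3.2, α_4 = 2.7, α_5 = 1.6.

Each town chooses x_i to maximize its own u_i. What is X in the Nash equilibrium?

13.8

Town i's FOC: ∂u_i/∂x_i = α_i − x_i = 0, so x_i* = α_i.
NE contributions = (4.8, 1.5, 3.2, 2.7, 1.6); X = 13.8.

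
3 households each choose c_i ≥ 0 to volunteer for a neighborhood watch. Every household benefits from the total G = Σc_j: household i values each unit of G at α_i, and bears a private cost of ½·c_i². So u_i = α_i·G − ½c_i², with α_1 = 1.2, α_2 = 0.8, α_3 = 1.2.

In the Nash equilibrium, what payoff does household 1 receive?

Household i's FOC: ∂u_i/∂c_i = α_i − c_i = 0, so c_i* = α_i.
NE contributions = (1.2, 0.8, 1.2); G = 3.2.
u_1 = α_1·G − ½·(c_1)² = 1.2·3.2 − ½·1.2² = 3.12.

3.12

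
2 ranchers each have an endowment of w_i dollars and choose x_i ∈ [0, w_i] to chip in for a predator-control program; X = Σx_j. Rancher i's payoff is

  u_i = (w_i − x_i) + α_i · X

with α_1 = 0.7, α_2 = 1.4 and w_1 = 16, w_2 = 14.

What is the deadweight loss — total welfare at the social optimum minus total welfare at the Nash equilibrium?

∂u_i/∂x_i = α_i − 1, so rancher i contributes w_i if α_i > 1, else 0.
α_i > 1 for i ∈ {2}; NE contributions (0, 14), X = 14.
W^NE = Σw_i − X^NE + (Σα_i)·X^NE = 30 + 1.1·14 = 45.4.
Planner: ∂(Σu_j)/∂x_i = Σα_j − 1 = 1.1 > 0, so everyone contributes w_i; X^SO = 30, W^SO = 30 + 1.1·30 = 63.
Deadweight loss = 17.6.

17.6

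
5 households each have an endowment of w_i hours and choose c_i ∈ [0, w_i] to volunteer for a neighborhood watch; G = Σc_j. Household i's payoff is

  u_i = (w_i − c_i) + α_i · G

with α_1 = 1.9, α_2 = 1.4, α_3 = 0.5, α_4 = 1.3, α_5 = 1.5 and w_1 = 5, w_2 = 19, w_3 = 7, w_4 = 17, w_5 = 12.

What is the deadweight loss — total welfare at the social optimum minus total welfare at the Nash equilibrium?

39.2

∂u_i/∂c_i = α_i − 1, so household i contributes w_i if α_i > 1, else 0.
α_i > 1 for i ∈ {1, 2, 4, 5}; NE contributions (5, 19, 0, 17, 12), G = 53.
W^NE = Σw_i − G^NE + (Σα_i)·G^NE = 60 + 5.6·53 = 356.8.
Planner: ∂(Σu_j)/∂c_i = Σα_j − 1 = 5.6 > 0, so everyone contributes w_i; G^SO = 60, W^SO = 60 + 5.6·60 = 396.
Deadweight loss = 39.2.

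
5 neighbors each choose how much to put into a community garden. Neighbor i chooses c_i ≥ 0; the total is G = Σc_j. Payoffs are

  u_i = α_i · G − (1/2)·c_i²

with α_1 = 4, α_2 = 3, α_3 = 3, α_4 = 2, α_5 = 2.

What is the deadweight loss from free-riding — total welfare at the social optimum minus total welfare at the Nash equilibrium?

315

Neighbor i's FOC: ∂u_i/∂c_i = α_i − c_i = 0, so c_i* = α_i.
NE contributions = (4, 3, 3, 2, 2); G = 14.
W^NE = (Σα)·G − ½Σα_i² = 14² − ½·42 = 175.
Planner sets c_i = Σα_j = 14 for every i, so G^SO = 5·14 = 70.
W^SO = (Σα)·G^SO − ½·5·(Σα)² = (5/2)·14² = 490.
Deadweight loss = W^SO − W^NE = 315.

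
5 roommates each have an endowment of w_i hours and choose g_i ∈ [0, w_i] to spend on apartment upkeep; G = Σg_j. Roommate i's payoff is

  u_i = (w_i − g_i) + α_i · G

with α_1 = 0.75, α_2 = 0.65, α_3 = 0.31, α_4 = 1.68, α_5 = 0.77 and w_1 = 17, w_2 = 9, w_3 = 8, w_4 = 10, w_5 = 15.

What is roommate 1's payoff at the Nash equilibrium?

∂u_i/∂g_i = α_i − 1, so roommate i contributes w_i if α_i > 1, else 0.
α_i > 1 for i ∈ {4}; NE contributions (0, 0, 0, 10, 0), G = 10.
u_1 = (17 − 0) + 0.75·10 = 24.5.

24.5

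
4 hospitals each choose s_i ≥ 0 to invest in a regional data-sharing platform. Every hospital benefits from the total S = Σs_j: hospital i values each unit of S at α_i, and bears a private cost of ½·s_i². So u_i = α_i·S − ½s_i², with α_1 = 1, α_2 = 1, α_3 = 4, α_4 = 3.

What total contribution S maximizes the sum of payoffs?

Planner FOC: ∂(Σu_j)/∂s_i = (Σα_j) − s_i = 0, so s_i^SO = Σα_j = 9 for every i; S^SO = 36.

36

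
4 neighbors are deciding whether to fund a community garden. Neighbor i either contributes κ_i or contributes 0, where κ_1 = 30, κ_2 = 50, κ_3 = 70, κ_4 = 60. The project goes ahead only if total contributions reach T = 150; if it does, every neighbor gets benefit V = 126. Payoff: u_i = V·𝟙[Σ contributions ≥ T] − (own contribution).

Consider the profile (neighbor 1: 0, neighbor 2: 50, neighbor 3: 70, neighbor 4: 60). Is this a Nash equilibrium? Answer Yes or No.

Total = 180 ≥ 150: provided.
Neighbor 1 (pledges 0, payoff 126): pledging 30 → total 210, payoff 96. No gain.
Neighbor 2 (pledges 50, payoff 76): dropping to 0 → total 130, payoff 0. No gain.
Neighbor 3 (pledges 70, payoff 56): dropping to 0 → total 110, payoff 0. No gain.
Neighbor 4 (pledges 60, payoff 66): dropping to 0 → total 120, payoff 0. No gain.

Yes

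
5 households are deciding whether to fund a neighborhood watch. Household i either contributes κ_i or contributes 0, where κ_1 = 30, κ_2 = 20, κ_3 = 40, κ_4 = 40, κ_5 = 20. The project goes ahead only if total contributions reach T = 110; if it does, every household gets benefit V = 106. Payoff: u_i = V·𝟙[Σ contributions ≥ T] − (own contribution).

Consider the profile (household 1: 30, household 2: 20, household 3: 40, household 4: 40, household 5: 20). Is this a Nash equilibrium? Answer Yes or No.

No

Total = 150 ≥ 110: provided.
Household 1 (pledges 30, payoff 76): dropping to 0 → total 120, payoff 106. Profitable deviation.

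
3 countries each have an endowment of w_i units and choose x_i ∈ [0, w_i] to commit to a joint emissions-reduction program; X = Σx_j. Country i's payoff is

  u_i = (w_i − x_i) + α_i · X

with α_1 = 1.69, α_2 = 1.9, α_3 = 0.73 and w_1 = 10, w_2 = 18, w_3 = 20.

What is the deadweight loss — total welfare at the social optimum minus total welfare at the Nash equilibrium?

66.4

∂u_i/∂x_i = α_i − 1, so country i contributes w_i if α_i > 1, else 0.
α_i > 1 for i ∈ {1, 2}; NE contributions (10, 18, 0), X = 28.
W^NE = Σw_i − X^NE + (Σα_i)·X^NE = 48 + 3.32·28 = 140.96.
Planner: ∂(Σu_j)/∂x_i = Σα_j − 1 = 3.32 > 0, so everyone contributes w_i; X^SO = 48, W^SO = 48 + 3.32·48 = 207.36.
Deadweight loss = 66.4.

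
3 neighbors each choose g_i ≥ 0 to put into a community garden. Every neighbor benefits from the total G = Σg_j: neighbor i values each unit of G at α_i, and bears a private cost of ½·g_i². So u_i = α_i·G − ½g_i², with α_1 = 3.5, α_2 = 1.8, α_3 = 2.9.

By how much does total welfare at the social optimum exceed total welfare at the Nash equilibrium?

Neighbor i's FOC: ∂u_i/∂g_i = α_i − g_i = 0, so g_i* = α_i.
NE contributions = (3.5, 1.8, 2.9); G = 8.2.
W^NE = (Σα)·G − ½Σα_i² = 8.2² − ½·23.9 = 55.29.
Planner sets g_i = Σα_j = 8.2 for every i, so G^SO = 3·8.2 = 24.6.
W^SO = (Σα)·G^SO − ½·3·(Σα)² = (3/2)·8.2² = 100.86.
Deadweight loss = W^SO − W^NE = 45.57.

45.57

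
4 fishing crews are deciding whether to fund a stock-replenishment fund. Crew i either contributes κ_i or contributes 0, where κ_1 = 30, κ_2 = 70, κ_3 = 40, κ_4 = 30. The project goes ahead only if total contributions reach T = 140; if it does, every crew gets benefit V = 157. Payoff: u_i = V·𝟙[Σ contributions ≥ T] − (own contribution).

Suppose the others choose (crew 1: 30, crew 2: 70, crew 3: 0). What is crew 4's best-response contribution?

0

Others' total = 100. Even contributing 30 gives 130 < 140: no benefit either way.
Best response: 0.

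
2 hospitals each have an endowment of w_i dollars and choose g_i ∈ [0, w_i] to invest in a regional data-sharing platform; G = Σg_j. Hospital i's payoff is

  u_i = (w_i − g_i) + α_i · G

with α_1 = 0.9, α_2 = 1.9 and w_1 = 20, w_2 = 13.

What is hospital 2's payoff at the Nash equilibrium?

∂u_i/∂g_i = α_i − 1, so hospital i contributes w_i if α_i > 1, else 0.
α_i > 1 for i ∈ {2}; NE contributions (0, 13), G = 13.
u_2 = (13 − 13) + 1.9·13 = 24.7.

24.7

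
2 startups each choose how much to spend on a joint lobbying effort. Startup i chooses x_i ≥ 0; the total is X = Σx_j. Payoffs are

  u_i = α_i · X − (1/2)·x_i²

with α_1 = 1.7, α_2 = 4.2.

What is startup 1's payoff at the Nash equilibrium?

8.585

Startup i's FOC: ∂u_i/∂x_i = α_i − x_i = 0, so x_i* = α_i.
NE contributions = (1.7, 4.2); X = 5.9.
u_1 = α_1·X − ½·(x_1)² = 1.7·5.9 − ½·1.7² = 8.585.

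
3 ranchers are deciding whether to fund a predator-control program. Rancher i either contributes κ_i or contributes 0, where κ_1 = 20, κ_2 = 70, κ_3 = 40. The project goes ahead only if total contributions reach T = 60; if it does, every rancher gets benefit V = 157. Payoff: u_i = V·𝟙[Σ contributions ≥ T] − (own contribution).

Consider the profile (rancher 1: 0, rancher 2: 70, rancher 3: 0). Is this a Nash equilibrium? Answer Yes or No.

Total = 70 ≥ 60: provided.
Rancher 1 (pledges 0, payoff 157): pledging 20 → total 90, payoff 137. No gain.
Rancher 2 (pledges 70, payoff 87): dropping to 0 → total 0, payoff 0. No gain.
Rancher 3 (pledges 0, payoff 157): pledging 40 → total 110, payoff 117. No gain.

Yes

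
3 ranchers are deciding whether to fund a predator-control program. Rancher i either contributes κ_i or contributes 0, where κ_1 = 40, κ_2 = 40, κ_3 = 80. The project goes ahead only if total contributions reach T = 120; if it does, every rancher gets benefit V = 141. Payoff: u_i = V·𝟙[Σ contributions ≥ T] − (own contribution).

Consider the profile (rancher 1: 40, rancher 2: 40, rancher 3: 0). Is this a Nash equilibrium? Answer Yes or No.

Total = 80 < 120: not provided.
Rancher 1 (pledges 40, payoff -40): dropping to 0 → total 40, payoff 0. Profitable deviation.

No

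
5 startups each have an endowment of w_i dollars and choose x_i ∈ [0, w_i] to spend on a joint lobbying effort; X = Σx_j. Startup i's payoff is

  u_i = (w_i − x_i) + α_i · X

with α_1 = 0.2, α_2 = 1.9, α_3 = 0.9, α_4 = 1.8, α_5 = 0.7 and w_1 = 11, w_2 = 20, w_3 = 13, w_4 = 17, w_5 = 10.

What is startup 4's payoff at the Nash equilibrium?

∂u_i/∂x_i = α_i − 1, so startup i contributes w_i if α_i > 1, else 0.
α_i > 1 for i ∈ {2, 4}; NE contributions (0, 20, 0, 17, 0), X = 37.
u_4 = (17 − 17) + 1.8·37 = 66.6.

66.6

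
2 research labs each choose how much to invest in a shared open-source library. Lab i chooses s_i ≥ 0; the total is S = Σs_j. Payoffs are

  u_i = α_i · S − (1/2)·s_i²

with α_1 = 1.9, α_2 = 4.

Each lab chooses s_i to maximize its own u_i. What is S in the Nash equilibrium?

5.9

Lab i's FOC: ∂u_i/∂s_i = α_i − s_i = 0, so s_i* = α_i.
NE contributions = (1.9, 4); S = 5.9.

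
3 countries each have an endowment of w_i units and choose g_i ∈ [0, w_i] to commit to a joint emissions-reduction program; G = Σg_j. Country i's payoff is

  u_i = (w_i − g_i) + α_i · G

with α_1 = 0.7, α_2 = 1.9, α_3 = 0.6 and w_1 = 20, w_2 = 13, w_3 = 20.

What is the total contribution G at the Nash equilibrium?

∂u_i/∂g_i = α_i − 1, so country i contributes w_i if α_i > 1, else 0.
α_i > 1 for i ∈ {2}; NE contributions (0, 13, 0), G = 13.

13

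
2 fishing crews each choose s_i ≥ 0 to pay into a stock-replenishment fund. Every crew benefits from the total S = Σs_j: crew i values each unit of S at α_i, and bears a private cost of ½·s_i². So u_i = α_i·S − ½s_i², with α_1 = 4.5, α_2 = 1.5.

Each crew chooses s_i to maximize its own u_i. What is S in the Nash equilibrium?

Crew i's FOC: ∂u_i/∂s_i = α_i − s_i = 0, so s_i* = α_i.
NE contributions = (4.5, 1.5); S = 6.

6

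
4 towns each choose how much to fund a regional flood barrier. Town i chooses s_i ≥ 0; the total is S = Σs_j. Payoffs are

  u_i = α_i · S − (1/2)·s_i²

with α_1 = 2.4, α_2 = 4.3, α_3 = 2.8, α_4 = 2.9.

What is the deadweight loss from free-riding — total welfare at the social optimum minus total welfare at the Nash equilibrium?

174.01

Town i's FOC: ∂u_i/∂s_i = α_i − s_i = 0, so s_i* = α_i.
NE contributions = (2.4, 4.3, 2.8, 2.9); S = 12.4.
W^NE = (Σα)·S − ½Σα_i² = 12.4² − ½·40.5 = 133.51.
Planner sets s_i = Σα_j = 12.4 for every i, so S^SO = 4·12.4 = 49.6.
W^SO = (Σα)·S^SO − ½·4·(Σα)² = (4/2)·12.4² = 307.52.
Deadweight loss = W^SO − W^NE = 174.01.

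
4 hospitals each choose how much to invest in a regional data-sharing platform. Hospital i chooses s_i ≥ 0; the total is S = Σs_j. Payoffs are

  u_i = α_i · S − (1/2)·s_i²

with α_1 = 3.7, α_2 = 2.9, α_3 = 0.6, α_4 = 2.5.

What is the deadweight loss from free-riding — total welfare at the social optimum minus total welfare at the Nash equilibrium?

Hospital i's FOC: ∂u_i/∂s_i = α_i − s_i = 0, so s_i* = α_i.
NE contributions = (3.7, 2.9, 0.6, 2.5); S = 9.7.
W^NE = (Σα)·S − ½Σα_i² = 9.7² − ½·28.71 = 79.735.
Planner sets s_i = Σα_j = 9.7 for every i, so S^SO = 4·9.7 = 38.8.
W^SO = (Σα)·S^SO − ½·4·(Σα)² = (4/2)·9.7² = 188.18.
Deadweight loss = W^SO − W^NE = 108.445.

108.445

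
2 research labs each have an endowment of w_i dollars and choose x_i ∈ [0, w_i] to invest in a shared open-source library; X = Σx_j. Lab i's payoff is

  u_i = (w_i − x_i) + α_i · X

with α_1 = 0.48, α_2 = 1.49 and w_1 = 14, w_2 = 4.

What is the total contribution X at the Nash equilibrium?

∂u_i/∂x_i = α_i − 1, so lab i contributes w_i if α_i > 1, else 0.
α_i > 1 for i ∈ {2}; NE contributions (0, 4), X = 4.

4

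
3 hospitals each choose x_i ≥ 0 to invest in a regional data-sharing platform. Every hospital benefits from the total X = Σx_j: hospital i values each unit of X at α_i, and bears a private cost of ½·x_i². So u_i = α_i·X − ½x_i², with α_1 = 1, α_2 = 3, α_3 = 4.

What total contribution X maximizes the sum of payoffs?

Planner FOC: ∂(Σu_j)/∂x_i = (Σα_j) − x_i = 0, so x_i^SO = Σα_j = 8 for every i; X^SO = 24.

24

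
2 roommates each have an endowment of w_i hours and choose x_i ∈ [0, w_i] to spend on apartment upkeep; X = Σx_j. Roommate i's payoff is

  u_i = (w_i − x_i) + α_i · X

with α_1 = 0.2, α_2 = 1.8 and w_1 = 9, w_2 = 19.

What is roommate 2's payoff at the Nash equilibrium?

34.2

∂u_i/∂x_i = α_i − 1, so roommate i contributes w_i if α_i > 1, else 0.
α_i > 1 for i ∈ {2}; NE contributions (0, 19), X = 19.
u_2 = (19 − 19) + 1.8·19 = 34.2.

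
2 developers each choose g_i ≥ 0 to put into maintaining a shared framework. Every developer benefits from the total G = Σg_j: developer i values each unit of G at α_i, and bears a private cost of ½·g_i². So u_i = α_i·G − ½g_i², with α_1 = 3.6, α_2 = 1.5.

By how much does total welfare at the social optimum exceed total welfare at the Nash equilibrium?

7.605

Developer i's FOC: ∂u_i/∂g_i = α_i − g_i = 0, so g_i* = α_i.
NE contributions = (3.6, 1.5); G = 5.1.
W^NE = (Σα)·G − ½Σα_i² = 5.1² − ½·15.21 = 18.405.
Planner sets g_i = Σα_j = 5.1 for every i, so G^SO = 2·5.1 = 10.2.
W^SO = (Σα)·G^SO − ½·2·(Σα)² = (2/2)·5.1² = 26.01.
Deadweight loss = W^SO − W^NE = 7.605.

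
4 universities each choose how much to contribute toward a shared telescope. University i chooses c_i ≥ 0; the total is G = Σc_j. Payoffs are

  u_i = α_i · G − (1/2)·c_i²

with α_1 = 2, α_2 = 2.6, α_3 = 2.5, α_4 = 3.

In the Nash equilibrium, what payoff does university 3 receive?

University i's FOC: ∂u_i/∂c_i = α_i − c_i = 0, so c_i* = α_i.
NE contributions = (2, 2.6, 2.5, 3); G = 10.1.
u_3 = α_3·G − ½·(c_3)² = 2.5·10.1 − ½·2.5² = 22.125.

22.125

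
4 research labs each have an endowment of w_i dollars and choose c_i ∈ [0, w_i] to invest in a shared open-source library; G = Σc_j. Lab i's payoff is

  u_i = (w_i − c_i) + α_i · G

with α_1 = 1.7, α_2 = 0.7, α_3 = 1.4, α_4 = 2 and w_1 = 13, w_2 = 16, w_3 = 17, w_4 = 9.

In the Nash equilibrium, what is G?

39

∂u_i/∂c_i = α_i − 1, so lab i contributes w_i if α_i > 1, else 0.
α_i > 1 for i ∈ {1, 3, 4}; NE contributions (13, 0, 17, 9), G = 39.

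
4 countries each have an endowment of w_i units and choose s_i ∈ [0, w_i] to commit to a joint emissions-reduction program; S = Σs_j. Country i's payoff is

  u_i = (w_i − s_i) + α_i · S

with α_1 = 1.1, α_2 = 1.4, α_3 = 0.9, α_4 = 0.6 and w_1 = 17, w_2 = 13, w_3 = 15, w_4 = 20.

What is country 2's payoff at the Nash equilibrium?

42

∂u_i/∂s_i = α_i − 1, so country i contributes w_i if α_i > 1, else 0.
α_i > 1 for i ∈ {1, 2}; NE contributions (17, 13, 0, 0), S = 30.
u_2 = (13 − 13) + 1.4·30 = 42.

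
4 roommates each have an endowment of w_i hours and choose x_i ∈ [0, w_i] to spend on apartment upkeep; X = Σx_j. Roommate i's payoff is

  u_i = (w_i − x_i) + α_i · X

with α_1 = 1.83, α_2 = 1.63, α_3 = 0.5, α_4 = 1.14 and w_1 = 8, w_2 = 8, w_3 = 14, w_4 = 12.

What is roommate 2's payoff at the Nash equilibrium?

∂u_i/∂x_i = α_i − 1, so roommate i contributes w_i if α_i > 1, else 0.
α_i > 1 for i ∈ {1, 2, 4}; NE contributions (8, 8, 0, 12), X = 28.
u_2 = (8 − 8) + 1.63·28 = 45.64.

45.64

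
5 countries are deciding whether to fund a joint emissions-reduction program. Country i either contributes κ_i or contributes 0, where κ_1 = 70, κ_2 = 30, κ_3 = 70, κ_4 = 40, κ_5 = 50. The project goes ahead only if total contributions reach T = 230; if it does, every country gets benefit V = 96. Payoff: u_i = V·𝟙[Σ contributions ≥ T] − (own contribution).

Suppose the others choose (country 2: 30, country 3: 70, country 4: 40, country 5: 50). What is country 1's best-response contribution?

70

Others' total = 190. Contributing 70 brings total to 260 ≥ 230: gain V − κ_1 = 26.
Best response: 70.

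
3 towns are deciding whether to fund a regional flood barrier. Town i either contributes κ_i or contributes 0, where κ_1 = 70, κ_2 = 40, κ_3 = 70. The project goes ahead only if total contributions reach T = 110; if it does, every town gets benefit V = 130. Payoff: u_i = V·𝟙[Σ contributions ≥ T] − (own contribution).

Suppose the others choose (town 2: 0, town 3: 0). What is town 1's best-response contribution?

Others' total = 0. Even contributing 70 gives 70 < 110: no benefit either way.
Best response: 0.

0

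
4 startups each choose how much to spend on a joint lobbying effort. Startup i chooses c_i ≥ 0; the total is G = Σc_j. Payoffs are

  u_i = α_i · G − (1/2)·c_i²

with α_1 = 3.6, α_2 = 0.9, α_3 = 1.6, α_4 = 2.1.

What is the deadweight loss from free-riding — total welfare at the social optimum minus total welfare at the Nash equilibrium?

Startup i's FOC: ∂u_i/∂c_i = α_i − c_i = 0, so c_i* = α_i.
NE contributions = (3.6, 0.9, 1.6, 2.1); G = 8.2.
W^NE = (Σα)·G − ½Σα_i² = 8.2² − ½·20.74 = 56.87.
Planner sets c_i = Σα_j = 8.2 for every i, so G^SO = 4·8.2 = 32.8.
W^SO = (Σα)·G^SO − ½·4·(Σα)² = (4/2)·8.2² = 134.48.
Deadweight loss = W^SO − W^NE = 77.61.

77.61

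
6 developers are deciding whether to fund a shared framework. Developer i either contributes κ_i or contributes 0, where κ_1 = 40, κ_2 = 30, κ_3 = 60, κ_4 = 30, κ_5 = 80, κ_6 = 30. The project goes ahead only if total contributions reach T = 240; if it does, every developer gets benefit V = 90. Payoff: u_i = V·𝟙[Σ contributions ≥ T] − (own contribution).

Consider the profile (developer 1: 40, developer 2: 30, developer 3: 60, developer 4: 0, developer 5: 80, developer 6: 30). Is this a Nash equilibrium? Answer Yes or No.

Yes

Total = 240 ≥ 240: provided.
Developer 1 (pledges 40, payoff 50): dropping to 0 → total 200, payoff 0. No gain.
Developer 2 (pledges 30, payoff 60): dropping to 0 → total 210, payoff 0. No gain.
Developer 3 (pledges 60, payoff 30): dropping to 0 → total 180, payoff 0. No gain.
Developer 4 (pledges 0, payoff 90): pledging 30 → total 270, payoff 60. No gain.
Developer 5 (pledges 80, payoff 10): dropping to 0 → total 160, payoff 0. No gain.
Developer 6 (pledges 30, payoff 60): dropping to 0 → total 210, payoff 0. No gain.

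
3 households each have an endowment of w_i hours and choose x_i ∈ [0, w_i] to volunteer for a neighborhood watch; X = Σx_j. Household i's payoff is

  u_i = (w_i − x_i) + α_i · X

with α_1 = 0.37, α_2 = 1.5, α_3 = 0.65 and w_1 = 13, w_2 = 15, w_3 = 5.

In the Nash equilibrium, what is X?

∂u_i/∂x_i = α_i − 1, so household i contributes w_i if α_i > 1, else 0.
α_i > 1 for i ∈ {2}; NE contributions (0, 15, 0), X = 15.

15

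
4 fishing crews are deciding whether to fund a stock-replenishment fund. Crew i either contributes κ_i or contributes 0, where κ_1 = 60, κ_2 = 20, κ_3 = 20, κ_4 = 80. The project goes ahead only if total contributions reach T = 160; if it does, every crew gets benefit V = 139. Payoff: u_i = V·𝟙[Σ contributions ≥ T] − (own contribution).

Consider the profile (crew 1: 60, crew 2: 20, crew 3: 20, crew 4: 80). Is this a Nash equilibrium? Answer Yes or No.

No

Total = 180 ≥ 160: provided.
Crew 1 (pledges 60, payoff 79): dropping to 0 → total 120, payoff 0. No gain.
Crew 2 (pledges 20, payoff 119): dropping to 0 → total 160, payoff 139. Profitable deviation.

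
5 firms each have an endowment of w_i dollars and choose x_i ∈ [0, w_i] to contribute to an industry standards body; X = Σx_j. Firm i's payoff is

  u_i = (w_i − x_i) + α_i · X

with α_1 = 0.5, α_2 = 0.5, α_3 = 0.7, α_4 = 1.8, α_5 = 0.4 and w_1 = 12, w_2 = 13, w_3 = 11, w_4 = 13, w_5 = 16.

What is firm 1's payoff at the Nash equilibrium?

∂u_i/∂x_i = α_i − 1, so firm i contributes w_i if α_i > 1, else 0.
α_i > 1 for i ∈ {4}; NE contributions (0, 0, 0, 13, 0), X = 13.
u_1 = (12 − 0) + 0.5·13 = 18.5.

18.5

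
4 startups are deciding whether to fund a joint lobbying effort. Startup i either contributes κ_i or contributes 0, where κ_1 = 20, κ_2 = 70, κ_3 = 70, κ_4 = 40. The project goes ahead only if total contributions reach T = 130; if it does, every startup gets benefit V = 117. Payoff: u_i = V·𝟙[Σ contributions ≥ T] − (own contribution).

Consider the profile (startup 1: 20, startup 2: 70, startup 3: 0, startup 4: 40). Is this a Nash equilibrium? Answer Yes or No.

Yes

Total = 130 ≥ 130: provided.
Startup 1 (pledges 20, payoff 97): dropping to 0 → total 110, payoff 0. No gain.
Startup 2 (pledges 70, payoff 47): dropping to 0 → total 60, payoff 0. No gain.
Startup 3 (pledges 0, payoff 117): pledging 70 → total 200, payoff 47. No gain.
Startup 4 (pledges 40, payoff 77): dropping to 0 → total 90, payoff 0. No gain.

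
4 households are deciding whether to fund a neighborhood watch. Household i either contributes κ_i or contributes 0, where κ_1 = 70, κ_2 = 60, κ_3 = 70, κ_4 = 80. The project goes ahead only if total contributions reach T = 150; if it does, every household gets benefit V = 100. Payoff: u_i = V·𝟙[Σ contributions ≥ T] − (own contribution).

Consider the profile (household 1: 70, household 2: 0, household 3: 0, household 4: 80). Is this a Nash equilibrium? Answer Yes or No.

Total = 150 ≥ 150: provided.
Household 1 (pledges 70, payoff 30): dropping to 0 → total 80, payoff 0. No gain.
Household 2 (pledges 0, payoff 100): pledging 60 → total 210, payoff 40. No gain.
Household 3 (pledges 0, payoff 100): pledging 70 → total 220, payoff 30. No gain.
Household 4 (pledges 80, payoff 20): dropping to 0 → total 70, payoff 0. No gain.

Yes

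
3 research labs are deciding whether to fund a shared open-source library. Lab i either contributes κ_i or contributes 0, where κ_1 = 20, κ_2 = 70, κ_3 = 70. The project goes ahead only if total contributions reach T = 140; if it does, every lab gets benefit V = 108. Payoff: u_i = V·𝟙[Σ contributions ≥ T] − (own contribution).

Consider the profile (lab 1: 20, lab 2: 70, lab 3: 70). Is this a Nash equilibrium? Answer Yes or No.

No

Total = 160 ≥ 140: provided.
Lab 1 (pledges 20, payoff 88): dropping to 0 → total 140, payoff 108. Profitable deviation.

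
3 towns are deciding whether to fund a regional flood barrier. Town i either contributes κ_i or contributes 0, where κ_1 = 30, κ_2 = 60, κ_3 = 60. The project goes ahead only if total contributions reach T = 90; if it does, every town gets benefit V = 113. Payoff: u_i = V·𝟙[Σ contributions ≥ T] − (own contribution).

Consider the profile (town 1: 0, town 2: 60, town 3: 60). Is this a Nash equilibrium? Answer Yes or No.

Yes

Total = 120 ≥ 90: provided.
Town 1 (pledges 0, payoff 113): pledging 30 → total 150, payoff 83. No gain.
Town 2 (pledges 60, payoff 53): dropping to 0 → total 60, payoff 0. No gain.
Town 3 (pledges 60, payoff 53): dropping to 0 → total 60, payoff 0. No gain.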